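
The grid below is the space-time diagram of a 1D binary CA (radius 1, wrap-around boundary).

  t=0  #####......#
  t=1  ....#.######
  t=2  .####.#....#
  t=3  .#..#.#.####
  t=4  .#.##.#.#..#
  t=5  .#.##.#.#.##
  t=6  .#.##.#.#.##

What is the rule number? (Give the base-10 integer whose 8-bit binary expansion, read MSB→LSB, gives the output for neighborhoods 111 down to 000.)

79

  ###|.  b7=0 t=0,i=0
  ##.|#  b6=1 t=0,i=4
  #.#|.  b5=0 t=1,i=5
  #..|.  b4=0 t=0,i=5
  .##|#  b3=1 t=0,i=11
  .#.|#  b2=1 t=1,i=4
  ..#|#  b1=1 t=0,i=10
  ...|#  b0=1 t=0,i=6
  bits 01001111 = 79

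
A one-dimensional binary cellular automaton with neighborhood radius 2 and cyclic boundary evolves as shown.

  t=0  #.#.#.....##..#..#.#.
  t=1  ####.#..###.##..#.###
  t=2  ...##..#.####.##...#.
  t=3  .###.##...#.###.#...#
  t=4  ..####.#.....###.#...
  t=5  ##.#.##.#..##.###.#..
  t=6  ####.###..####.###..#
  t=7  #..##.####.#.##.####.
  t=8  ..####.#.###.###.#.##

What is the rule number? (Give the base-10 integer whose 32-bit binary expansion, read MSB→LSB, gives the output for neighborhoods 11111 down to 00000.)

1064101194

  nb #####: next=.  (t=1,i=0, bit31=0)
  nb ####.: next=.  (t=1,i=2, bit30=0)
  nb ###.#: next=#  (t=1,i=3, bit29=1)
  nb ###..: next=#  (t=6,i=7, bit28=1)
  nb ##.##: next=#  (t=1,i=11, bit27=1)
  nb ##.#.: next=#  (t=1,i=4, bit26=1)
  nb ##..#: next=#  (t=0,i=12, bit25=1)
  nb ##...: next=#  (t=2,i=16, bit24=1)
  nb #.###: next=.  (t=1,i=18, bit23=0)
  nb #.##.: next=#  (t=1,i=12, bit22=1)
  nb #.#.#: next=#  (t=0,i=0, bit21=1)
  nb #.#..: next=.  (t=0,i=4, bit20=0)
  nb #..##: next=#  (t=1,i=7, bit19=1)
  nb #..#.: next=#  (t=0,i=13, bit18=1)
  nb #...#: next=.  (t=2,i=17, bit17=0)
  nb #....: next=.  (t=0,i=6, bit16=0)
  nb .####: next=#  (t=1,i=19, bit15=1)
  nb .###.: next=#  (t=1,i=9, bit14=1)
  nb .##.#: next=#  (t=5,i=1, bit13=1)
  nb .##..: next=.  (t=0,i=11, bit12=0)
  nb .#.##: next=.  (t=1,i=17, bit11=0)
  nb .#.#.: next=#  (t=0,i=1, bit10=1)
  nb .#..#: next=.  (t=0,i=15, bit9=0)
  nb .#...: next=#  (t=0,i=5, bit8=1)
  nb ..###: next=.  (t=1,i=8, bit7=0)
  nb ..##.: next=#  (t=0,i=10, bit6=1)
  nb ..#.#: next=.  (t=0,i=17, bit5=0)
  nb ..#..: next=.  (t=0,i=14, bit4=0)
  nb ...##: next=#  (t=0,i=9, bit3=1)
  nb ...#.: next=.  (t=2,i=18, bit2=0)
  nb ....#: next=#  (t=0,i=8, bit1=1)
  nb .....: next=.  (t=0,i=7, bit0=0)
  bits 00111111011011001110010101001010 = 1064101194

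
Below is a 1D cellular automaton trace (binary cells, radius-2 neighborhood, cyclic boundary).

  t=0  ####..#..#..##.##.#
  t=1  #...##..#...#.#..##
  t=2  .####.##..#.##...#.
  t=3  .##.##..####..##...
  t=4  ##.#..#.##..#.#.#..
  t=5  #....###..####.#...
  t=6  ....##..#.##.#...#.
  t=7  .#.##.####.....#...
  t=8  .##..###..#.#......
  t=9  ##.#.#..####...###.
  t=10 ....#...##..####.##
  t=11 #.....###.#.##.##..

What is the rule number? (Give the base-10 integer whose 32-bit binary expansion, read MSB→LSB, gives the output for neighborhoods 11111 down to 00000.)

730238185

  #####|.  b31=0 t=0,i=1
  ####.|.  b30=0 t=0,i=2
  ###.#|#  b29=1 t=2,i=4
  ###..|.  b28=0 t=0,i=3
  ##.##|#  b27=1 t=0,i=14
  ##.#.|.  b26=0 t=4,i=2
  ##..#|#  b25=1 t=0,i=4
  ##...|#  b24=1 t=1,i=1
  #.###|#  b23=1 t=0,i=18
  #.##.|.  b22=0 t=0,i=15
  #.#.#|.  b21=0 t=4,i=14
  #.#..|.  b20=0 t=1,i=14
  #..##|.  b19=0 t=0,i=11
  #..#.|#  b18=1 t=0,i=5
  #...#|#  b17=1 t=1,i=2
  #....|.  b16=0 t=3,i=17
  .####|#  b15=1 t=0,i=0
  .###.|.  b14=0 t=1,i=18
  .##.#|.  b13=0 t=0,i=13
  .##..|.  b12=0 t=1,i=5
  .#.##|#  b11=1 t=2,i=11
  .#.#.|#  b10=1 t=1,i=13
  .#..#|.  b9=0 t=0,i=7
  .#...|.  b8=0 t=1,i=9
  ..###|#  b7=1 t=1,i=17
  ..##.|#  b6=1 t=0,i=12
  ..#.#|#  b5=1 t=1,i=12
  ..#..|.  b4=0 t=0,i=6
  ...##|#  b3=1 t=1,i=3
  ...#.|.  b2=0 t=1,i=11
  ....#|.  b1=0 t=3,i=18
  .....|#  b0=1 t=6,i=1
  bits 00101011100001101000110011101001 = 730238185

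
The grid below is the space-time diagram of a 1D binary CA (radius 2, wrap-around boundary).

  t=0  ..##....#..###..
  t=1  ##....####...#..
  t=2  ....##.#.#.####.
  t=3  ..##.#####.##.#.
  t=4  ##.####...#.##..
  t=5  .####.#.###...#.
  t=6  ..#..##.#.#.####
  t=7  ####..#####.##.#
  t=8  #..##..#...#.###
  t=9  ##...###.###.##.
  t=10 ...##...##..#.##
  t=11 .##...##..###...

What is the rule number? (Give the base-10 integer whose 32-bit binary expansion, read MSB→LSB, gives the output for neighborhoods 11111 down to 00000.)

  ##### -> .   bit 31 = 0  t=3,i=7
  ####. -> .   bit 30 = 0  t=1,i=8
  ###.# -> .   bit 29 = 0  t=3,i=9
  ###.. -> #   bit 28 = 1  t=0,i=13
  ##.## -> #   bit 27 = 1  t=3,i=4
  ##.#. -> #   bit 26 = 1  t=2,i=6
  ##..# -> #   bit 25 = 1  t=4,i=14
  ##... -> .   bit 24 = 0  t=0,i=4
  #.### -> #   bit 23 = 1  t=2,i=11
  #.##. -> .   bit 22 = 0  t=3,i=11
  #.#.# -> #   bit 21 = 1  t=2,i=7
  #.#.. -> .   bit 20 = 0  t=3,i=14
  #..## -> .   bit 19 = 0  t=0,i=10
  #..#. -> #   bit 18 = 1  t=6,i=1
  #...# -> #   bit 17 = 1  t=1,i=11
  #.... -> .   bit 16 = 0  t=0,i=5
  .#### -> #   bit 15 = 1  t=1,i=7
  .###. -> .   bit 14 = 0  t=0,i=12
  .##.# -> #   bit 13 = 1  t=2,i=5
  .##.. -> .   bit 12 = 0  t=0,i=3
  .#.## -> .   bit 11 = 0  t=2,i=10
  .#.#. -> #   bit 10 = 1  t=2,i=8
  .#..# -> #   bit 9 = 1  t=0,i=9
  .#... -> .   bit 8 = 0  t=3,i=15
  ..### -> .   bit 7 = 0  t=0,i=11
  ..##. -> .   bit 6 = 0  t=0,i=2
  ..#.# -> #   bit 5 = 1  t=4,i=10
  ..#.. -> #   bit 4 = 1  t=0,i=8
  ...## -> #   bit 3 = 1  t=0,i=1
  ...#. -> #   bit 2 = 1  t=0,i=7
  ....# -> #   bit 1 = 1  t=0,i=0
  ..... -> .   bit 0 = 0  t=2,i=1
  bits 00011110101001101010011000111110 = 514238014

514238014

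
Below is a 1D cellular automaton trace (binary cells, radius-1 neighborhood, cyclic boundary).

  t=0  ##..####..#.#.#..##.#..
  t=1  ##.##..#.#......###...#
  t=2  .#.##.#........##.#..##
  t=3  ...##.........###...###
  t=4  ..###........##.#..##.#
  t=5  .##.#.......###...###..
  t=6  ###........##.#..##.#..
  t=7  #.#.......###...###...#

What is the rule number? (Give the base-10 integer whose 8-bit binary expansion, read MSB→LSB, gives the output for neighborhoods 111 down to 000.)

  ### -> .   bit 7 = 0  t=0,i=5
  ##. -> #   bit 6 = 1  t=0,i=1
  #.# -> .   bit 5 = 0  t=0,i=11
  #.. -> .   bit 4 = 0  t=0,i=2
  .## -> #   bit 3 = 1  t=0,i=0
  .#. -> .   bit 2 = 0  t=0,i=10
  ..# -> #   bit 1 = 1  t=0,i=3
  ... -> .   bit 0 = 0  t=1,i=11
  bits 01001010 = 74

74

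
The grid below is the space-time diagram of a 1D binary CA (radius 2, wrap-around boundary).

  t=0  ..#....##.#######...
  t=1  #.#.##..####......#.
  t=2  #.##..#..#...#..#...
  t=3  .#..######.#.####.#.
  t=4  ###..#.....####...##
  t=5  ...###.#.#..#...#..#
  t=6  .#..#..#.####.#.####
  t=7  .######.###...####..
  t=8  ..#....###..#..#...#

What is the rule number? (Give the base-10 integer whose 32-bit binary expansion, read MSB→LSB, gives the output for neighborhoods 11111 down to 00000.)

179825170

  ##### -> .   bit 31 = 0  t=0,i=12
  ####. -> .   bit 30 = 0  t=0,i=15
  ###.# -> .   bit 29 = 0  t=3,i=9
  ###.. -> .   bit 28 = 0  t=0,i=16
  ##.## -> #   bit 27 = 1  t=0,i=9
  ##.#. -> .   bit 26 = 0  t=3,i=10
  ##..# -> #   bit 25 = 1  t=1,i=6
  ##... -> .   bit 24 = 0  t=0,i=17
  #.### -> #   bit 23 = 1  t=0,i=10
  #.##. -> .   bit 22 = 0  t=1,i=4
  #.#.# -> #   bit 21 = 1  t=1,i=0
  #.#.. -> #   bit 20 = 1  t=3,i=18
  #..## -> .   bit 19 = 0  t=1,i=7
  #..#. -> #   bit 18 = 1  t=2,i=5
  #...# -> #   bit 17 = 1  t=2,i=11
  #.... -> #   bit 16 = 1  t=0,i=4
  .#### -> #   bit 15 = 1  t=0,i=11
  .###. -> #   bit 14 = 1  t=5,i=4
  .##.# -> #   bit 13 = 1  t=0,i=8
  .##.. -> .   bit 12 = 0  t=1,i=5
  .#.## -> #   bit 11 = 1  t=1,i=3
  .#.#. -> .   bit 10 = 0  t=1,i=1
  .#..# -> #   bit 9 = 1  t=2,i=7
  .#... -> .   bit 8 = 0  t=0,i=3
  ..### -> .   bit 7 = 0  t=1,i=8
  ..##. -> .   bit 6 = 0  t=0,i=7
  ..#.# -> .   bit 5 = 0  t=1,i=18
  ..#.. -> #   bit 4 = 1  t=0,i=2
  ...## -> .   bit 3 = 0  t=0,i=6
  ...#. -> .   bit 2 = 0  t=0,i=1
  ....# -> #   bit 1 = 1  t=0,i=0
  ..... -> .   bit 0 = 0  t=0,i=19
  bits 00001010101101111110101000010010 = 179825170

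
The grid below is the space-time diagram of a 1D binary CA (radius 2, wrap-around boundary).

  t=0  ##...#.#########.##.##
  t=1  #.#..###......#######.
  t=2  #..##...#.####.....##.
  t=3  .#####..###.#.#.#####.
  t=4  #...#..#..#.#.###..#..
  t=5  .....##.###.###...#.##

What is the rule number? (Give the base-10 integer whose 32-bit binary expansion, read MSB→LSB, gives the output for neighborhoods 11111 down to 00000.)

  nb #####: next=.  (t=0,i=9, bit31=0)
  nb ####.: next=#  (t=0,i=0, bit30=1)
  nb ###.#: next=#  (t=0,i=15, bit29=1)
  nb ###..: next=.  (t=0,i=1, bit28=0)
  nb ##.##: next=#  (t=0,i=16, bit27=1)
  nb ##.#.: next=.  (t=1,i=21, bit26=0)
  nb ##..#: next=.  (t=3,i=6, bit25=0)
  nb ##...: next=#  (t=0,i=2, bit24=1)
  nb #.###: next=#  (t=0,i=7, bit23=1)
  nb #.##.: next=#  (t=0,i=17, bit22=1)
  nb #.#.#: next=#  (t=1,i=0, bit21=1)
  nb #.#..: next=.  (t=1,i=2, bit20=0)
  nb #..##: next=#  (t=1,i=4, bit19=1)
  nb #..#.: next=#  (t=4,i=6, bit18=1)
  nb #...#: next=.  (t=0,i=3, bit17=0)
  nb #....: next=.  (t=1,i=9, bit16=0)
  nb .####: next=.  (t=0,i=8, bit15=0)
  nb .###.: next=.  (t=1,i=6, bit14=0)
  nb .##.#: next=#  (t=0,i=18, bit13=1)
  nb .##..: next=#  (t=2,i=4, bit12=1)
  nb .#.##: next=#  (t=0,i=6, bit11=1)
  nb .#.#.: next=.  (t=1,i=1, bit10=0)
  nb .#..#: next=#  (t=1,i=3, bit9=1)
  nb .#...: next=.  (t=4,i=1, bit8=0)
  nb ..###: next=.  (t=1,i=5, bit7=0)
  nb ..##.: next=#  (t=2,i=3, bit6=1)
  nb ..#.#: next=#  (t=0,i=5, bit5=1)
  nb ..#..: next=.  (t=4,i=0, bit4=0)
  nb ...##: next=#  (t=1,i=13, bit3=1)
  nb ...#.: next=.  (t=0,i=4, bit2=0)
  nb ....#: next=#  (t=1,i=12, bit1=1)
  nb .....: next=#  (t=1,i=10, bit0=1)
  bits 01101001111011000011101001101011 = 1777089131

1777089131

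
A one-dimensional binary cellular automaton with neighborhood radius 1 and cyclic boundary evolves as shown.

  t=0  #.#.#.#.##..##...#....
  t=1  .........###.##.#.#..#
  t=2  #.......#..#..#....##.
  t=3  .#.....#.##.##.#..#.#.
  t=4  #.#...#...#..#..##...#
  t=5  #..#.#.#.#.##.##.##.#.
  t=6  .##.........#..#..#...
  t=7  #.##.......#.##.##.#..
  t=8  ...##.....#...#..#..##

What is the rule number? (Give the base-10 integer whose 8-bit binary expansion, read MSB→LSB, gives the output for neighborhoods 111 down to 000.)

  nb ###: next=.  (t=1,i=10, bit7=0)
  nb ##.: next=#  (t=0,i=9, bit6=1)
  nb #.#: next=.  (t=0,i=1, bit5=0)
  nb #..: next=#  (t=0,i=10, bit4=1)
  nb .##: next=.  (t=0,i=8, bit3=0)
  nb .#.: next=.  (t=0,i=0, bit2=0)
  nb ..#: next=#  (t=0,i=11, bit1=1)
  nb ...: next=.  (t=0,i=15, bit0=0)
  bits 01010010 = 82

82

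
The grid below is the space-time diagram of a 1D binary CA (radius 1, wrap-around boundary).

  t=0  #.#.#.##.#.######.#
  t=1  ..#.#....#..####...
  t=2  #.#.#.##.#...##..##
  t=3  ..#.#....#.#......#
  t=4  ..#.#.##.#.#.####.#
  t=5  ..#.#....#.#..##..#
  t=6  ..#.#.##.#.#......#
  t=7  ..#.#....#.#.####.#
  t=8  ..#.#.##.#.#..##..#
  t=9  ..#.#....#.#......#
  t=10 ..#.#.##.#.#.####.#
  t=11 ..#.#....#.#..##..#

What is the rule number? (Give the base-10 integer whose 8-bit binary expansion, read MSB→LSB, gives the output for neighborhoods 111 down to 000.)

133

  [7] ### => #  t=0,i=12
  [6] ##. => .  t=0,i=0
  [5] #.# => .  t=0,i=1
  [4] #.. => .  t=1,i=5
  [3] .## => .  t=0,i=6
  [2] .#. => #  t=0,i=2
  [1] ..# => .  t=1,i=1
  [0] ... => #  t=1,i=0
  bits 10000101 = 133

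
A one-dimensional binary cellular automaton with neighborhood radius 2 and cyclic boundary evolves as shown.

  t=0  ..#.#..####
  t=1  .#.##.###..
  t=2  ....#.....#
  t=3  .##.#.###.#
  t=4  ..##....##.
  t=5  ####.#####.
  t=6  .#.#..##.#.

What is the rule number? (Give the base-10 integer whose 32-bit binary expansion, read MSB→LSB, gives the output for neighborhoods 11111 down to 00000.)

  nb #####: next=#  (t=5,i=7, bit31=1)
  nb ####.: next=.  (t=0,i=9, bit30=0)
  nb ###.#: next=#  (t=3,i=8, bit29=1)
  nb ###..: next=.  (t=0,i=10, bit28=0)
  nb ##.##: next=.  (t=1,i=5, bit27=0)
  nb ##.#.: next=#  (t=3,i=3, bit26=1)
  nb ##..#: next=.  (t=0,i=0, bit25=0)
  nb ##...: next=.  (t=1,i=9, bit24=0)
  nb #.###: next=.  (t=1,i=6, bit23=0)
  nb #.##.: next=.  (t=1,i=3, bit22=0)
  nb #.#.#: next=.  (t=3,i=4, bit21=0)
  nb #.#..: next=#  (t=0,i=4, bit20=1)
  nb #..##: next=#  (t=0,i=6, bit19=1)
  nb #..#.: next=#  (t=0,i=1, bit18=1)
  nb #...#: next=#  (t=1,i=10, bit17=1)
  nb #....: next=#  (t=2,i=1, bit16=1)
  nb .####: next=#  (t=0,i=8, bit15=1)
  nb .###.: next=.  (t=1,i=7, bit14=0)
  nb .##.#: next=#  (t=1,i=4, bit13=1)
  nb .##..: next=#  (t=4,i=3, bit12=1)
  nb .#.##: next=.  (t=1,i=2, bit11=0)
  nb .#.#.: next=#  (t=0,i=3, bit10=1)
  nb .#..#: next=.  (t=0,i=5, bit9=0)
  nb .#...: next=.  (t=2,i=0, bit8=0)
  nb ..###: next=#  (t=0,i=7, bit7=1)
  nb ..##.: next=#  (t=4,i=2, bit6=1)
  nb ..#.#: next=.  (t=0,i=2, bit5=0)
  nb ..#..: next=#  (t=2,i=4, bit4=1)
  nb ...##: next=#  (t=4,i=1, bit3=1)
  nb ...#.: next=.  (t=1,i=0, bit2=0)
  nb ....#: next=#  (t=2,i=2, bit1=1)
  nb .....: next=#  (t=2,i=7, bit0=1)
  bits 10100100000111111011010011011011 = 2753541339

2753541339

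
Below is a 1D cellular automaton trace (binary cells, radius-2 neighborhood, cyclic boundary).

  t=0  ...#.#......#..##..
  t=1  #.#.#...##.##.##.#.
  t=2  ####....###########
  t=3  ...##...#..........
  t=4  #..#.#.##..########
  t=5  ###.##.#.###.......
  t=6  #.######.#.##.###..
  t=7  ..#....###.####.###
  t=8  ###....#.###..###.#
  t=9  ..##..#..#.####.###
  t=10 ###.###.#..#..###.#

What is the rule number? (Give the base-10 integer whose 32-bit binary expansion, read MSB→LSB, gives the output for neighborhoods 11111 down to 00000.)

1072440533

  [31] ##### => .  t=2,i=0
  [30] ####. => .  t=2,i=2
  [29] ###.# => #  t=5,i=2
  [28] ###.. => #  t=2,i=3
  [27] ##.## => #  t=1,i=10
  [26] ##.#. => #  t=1,i=16
  [25] ##..# => #  t=4,i=1
  [24] ##... => #  t=0,i=17
  [23] #.### => #  t=5,i=9
  [22] #.##. => #  t=1,i=11
  [21] #.#.# => #  t=1,i=0
  [20] #.#.. => .  t=0,i=5
  [19] #..## => #  t=0,i=14
  [18] #..#. => #  t=4,i=2
  [17] #...# => .  t=1,i=6
  [16] #.... => .  t=0,i=7
  [15] .#### => .  t=2,i=9
  [14] .###. => .  t=5,i=1
  [13] .##.# => #  t=1,i=9
  [12] .##.. => .  t=0,i=16
  [11] .#.## => .  t=4,i=6
  [10] .#.#. => #  t=0,i=4
  [9] .#..# => .  t=0,i=13
  [8] .#... => .  t=0,i=6
  [7] ..### => #  t=2,i=8
  [6] ..##. => #  t=0,i=15
  [5] ..#.# => .  t=0,i=3
  [4] ..#.. => #  t=0,i=12
  [3] ...## => .  t=1,i=7
  [2] ...#. => #  t=0,i=2
  [1] ....# => .  t=0,i=1
  [0] ..... => #  t=0,i=0
  bits 00111111111011000010010011010101 = 1072440533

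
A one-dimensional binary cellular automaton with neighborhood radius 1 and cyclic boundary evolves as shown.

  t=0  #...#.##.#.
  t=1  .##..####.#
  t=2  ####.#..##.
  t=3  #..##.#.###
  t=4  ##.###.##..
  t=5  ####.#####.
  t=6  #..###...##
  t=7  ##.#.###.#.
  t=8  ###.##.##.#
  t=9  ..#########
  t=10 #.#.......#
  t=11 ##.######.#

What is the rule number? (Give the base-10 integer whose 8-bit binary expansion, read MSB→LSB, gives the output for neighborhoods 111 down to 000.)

121

  nb ###: next=.  (t=1,i=6, bit7=0)
  nb ##.: next=#  (t=0,i=7, bit6=1)
  nb #.#: next=#  (t=0,i=5, bit5=1)
  nb #..: next=#  (t=0,i=1, bit4=1)
  nb .##: next=#  (t=0,i=6, bit3=1)
  nb .#.: next=.  (t=0,i=0, bit2=0)
  nb ..#: next=.  (t=0,i=3, bit1=0)
  nb ...: next=#  (t=0,i=2, bit0=1)
  bits 01111001 = 121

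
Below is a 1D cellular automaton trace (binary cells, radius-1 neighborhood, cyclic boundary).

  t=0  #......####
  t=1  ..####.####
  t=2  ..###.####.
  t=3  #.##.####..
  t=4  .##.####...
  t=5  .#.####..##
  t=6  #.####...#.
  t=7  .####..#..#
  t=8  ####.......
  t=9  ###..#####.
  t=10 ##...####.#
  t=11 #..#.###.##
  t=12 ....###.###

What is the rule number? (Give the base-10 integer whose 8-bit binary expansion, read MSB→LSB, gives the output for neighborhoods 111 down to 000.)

169

  [7] ### => #  t=0,i=8
  [6] ##. => .  t=0,i=0
  [5] #.# => #  t=1,i=6
  [4] #.. => .  t=0,i=1
  [3] .## => #  t=0,i=7
  [2] .#. => .  t=3,i=0
  [1] ..# => .  t=0,i=6
  [0] ... => #  t=0,i=2
  bits 10101001 = 169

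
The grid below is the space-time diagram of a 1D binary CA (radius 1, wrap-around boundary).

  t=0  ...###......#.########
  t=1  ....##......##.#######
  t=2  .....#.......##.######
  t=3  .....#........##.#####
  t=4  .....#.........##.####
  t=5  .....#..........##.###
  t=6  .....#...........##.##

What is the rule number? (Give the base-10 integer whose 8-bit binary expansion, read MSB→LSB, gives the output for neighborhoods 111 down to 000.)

228

  [7] ### => #  t=0,i=4
  [6] ##. => #  t=0,i=5
  [5] #.# => #  t=0,i=13
  [4] #.. => .  t=0,i=0
  [3] .## => .  t=0,i=3
  [2] .#. => #  t=0,i=12
  [1] ..# => .  t=0,i=2
  [0] ... => .  t=0,i=1
  bits 11100100 = 228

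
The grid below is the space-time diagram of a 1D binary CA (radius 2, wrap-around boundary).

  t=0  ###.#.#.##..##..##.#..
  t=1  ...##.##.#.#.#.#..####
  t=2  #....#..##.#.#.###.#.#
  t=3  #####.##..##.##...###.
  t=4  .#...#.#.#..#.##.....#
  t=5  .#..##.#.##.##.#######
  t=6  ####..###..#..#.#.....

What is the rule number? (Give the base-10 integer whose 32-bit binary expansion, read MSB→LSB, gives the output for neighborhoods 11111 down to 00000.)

  #####|.  b31=0 t=3,i=2
  ####.|.  b30=0 t=1,i=20
  ###.#|.  b29=0 t=0,i=2
  ###..|#  b28=1 t=1,i=21
  ##.##|#  b27=1 t=1,i=5
  ##.#.|#  b26=1 t=0,i=3
  ##..#|.  b25=0 t=0,i=10
  ##...|#  b24=1 t=1,i=0
  #.###|.  b23=0 t=2,i=15
  #.##.|.  b22=0 t=0,i=8
  #.#.#|#  b21=1 t=0,i=4
  #.#..|#  b20=1 t=0,i=19
  #..##|#  b19=1 t=0,i=11
  #..#.|.  b18=0 t=4,i=11
  #...#|.  b17=0 t=1,i=1
  #....|#  b16=1 t=2,i=2
  .####|#  b15=1 t=1,i=19
  .###.|.  b14=0 t=0,i=1
  .##.#|.  b13=0 t=0,i=17
  .##..|#  b12=1 t=0,i=9
  .#.##|#  b11=1 t=0,i=7
  .#.#.|.  b10=0 t=0,i=5
  .#..#|#  b9=1 t=0,i=20
  .#...|.  b8=0 t=4,i=2
  ..###|.  b7=0 t=0,i=0
  ..##.|.  b6=0 t=0,i=12
  ..#.#|#  b5=1 t=4,i=5
  ..#..|.  b4=0 t=2,i=5
  ...##|.  b3=0 t=1,i=2
  ...#.|#  b2=1 t=2,i=4
  ....#|#  b1=1 t=2,i=3
  .....|#  b0=1 t=4,i=18
  bits 00011101001110011001101000100111 = 490314279

490314279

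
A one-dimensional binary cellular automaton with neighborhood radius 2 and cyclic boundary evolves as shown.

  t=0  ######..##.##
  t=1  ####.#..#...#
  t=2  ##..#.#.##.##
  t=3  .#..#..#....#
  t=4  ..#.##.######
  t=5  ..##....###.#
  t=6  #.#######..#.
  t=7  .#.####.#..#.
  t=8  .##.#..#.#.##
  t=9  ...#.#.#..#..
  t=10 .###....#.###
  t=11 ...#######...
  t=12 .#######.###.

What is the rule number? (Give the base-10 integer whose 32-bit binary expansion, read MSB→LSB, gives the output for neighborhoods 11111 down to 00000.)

  ##### -> #   bit 31 = 1  t=0,i=0
  ####. -> .   bit 30 = 0  t=0,i=4
  ###.# -> .   bit 29 = 0  t=1,i=3
  ###.. -> #   bit 28 = 1  t=0,i=5
  ##.## -> .   bit 27 = 0  t=0,i=10
  ##.#. -> #   bit 26 = 1  t=1,i=4
  ##..# -> .   bit 25 = 0  t=0,i=6
  ##... -> #   bit 24 = 1  t=5,i=4
  #.### -> .   bit 23 = 0  t=0,i=11
  #.##. -> .   bit 22 = 0  t=2,i=8
  #.#.# -> .   bit 21 = 0  t=2,i=6
  #.#.. -> .   bit 20 = 0  t=1,i=5
  #..## -> .   bit 19 = 0  t=0,i=7
  #..#. -> .   bit 18 = 0  t=1,i=7
  #...# -> .   bit 17 = 0  t=1,i=10
  #.... -> #   bit 16 = 1  t=3,i=9
  .#### -> #   bit 15 = 1  t=0,i=12
  .###. -> .   bit 14 = 0  t=5,i=9
  .##.# -> .   bit 13 = 0  t=0,i=9
  .##.. -> #   bit 12 = 1  t=5,i=3
  .#.## -> #   bit 11 = 1  t=2,i=7
  .#.#. -> .   bit 10 = 0  t=2,i=5
  .#..# -> #   bit 9 = 1  t=1,i=6
  .#... -> #   bit 8 = 1  t=1,i=9
  ..### -> #   bit 7 = 1  t=1,i=12
  ..##. -> #   bit 6 = 1  t=0,i=8
  ..#.# -> #   bit 5 = 1  t=2,i=4
  ..#.. -> #   bit 4 = 1  t=1,i=8
  ...## -> #   bit 3 = 1  t=1,i=11
  ...#. -> #   bit 2 = 1  t=3,i=11
  ....# -> #   bit 1 = 1  t=3,i=10
  ..... -> .   bit 0 = 0  t=9,i=0
  bits 10010101000000011001101111111110 = 2499910654

2499910654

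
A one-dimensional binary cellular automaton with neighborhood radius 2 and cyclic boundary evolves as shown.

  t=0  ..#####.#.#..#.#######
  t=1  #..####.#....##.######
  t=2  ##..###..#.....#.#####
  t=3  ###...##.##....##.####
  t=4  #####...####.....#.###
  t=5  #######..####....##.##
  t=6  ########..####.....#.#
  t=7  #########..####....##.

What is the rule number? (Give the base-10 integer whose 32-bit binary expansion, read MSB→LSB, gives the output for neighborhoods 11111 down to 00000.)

4217542960

  #####|#  b31=1 t=0,i=4
  ####.|#  b30=1 t=0,i=5
  ###.#|#  b29=1 t=0,i=6
  ###..|#  b28=1 t=0,i=21
  ##.##|#  b27=1 t=1,i=15
  ##.#.|.  b26=0 t=0,i=7
  ##..#|#  b25=1 t=0,i=0
  ##...|#  b24=1 t=3,i=3
  #.###|.  b23=0 t=0,i=15
  #.##.|#  b22=1 t=3,i=9
  #.#.#|#  b21=1 t=0,i=8
  #.#..|.  b20=0 t=0,i=10
  #..##|.  b19=0 t=0,i=1
  #..#.|.  b18=0 t=0,i=12
  #...#|#  b17=1 t=3,i=4
  #....|.  b16=0 t=1,i=10
  .####|#  b15=1 t=0,i=3
  .###.|.  b14=0 t=2,i=5
  .##.#|.  b13=0 t=1,i=14
  .##..|#  b12=1 t=3,i=10
  .#.##|#  b11=1 t=0,i=14
  .#.#.|.  b10=0 t=0,i=9
  .#..#|.  b9=0 t=0,i=11
  .#...|#  b8=1 t=1,i=9
  ..###|.  b7=0 t=0,i=2
  ..##.|.  b6=0 t=1,i=13
  ..#.#|#  b5=1 t=0,i=13
  ..#..|#  b4=1 t=2,i=9
  ...##|.  b3=0 t=1,i=12
  ...#.|.  b2=0 t=2,i=14
  ....#|.  b1=0 t=1,i=11
  .....|.  b0=0 t=2,i=12
  bits 11111011011000101001100100110000 = 4217542960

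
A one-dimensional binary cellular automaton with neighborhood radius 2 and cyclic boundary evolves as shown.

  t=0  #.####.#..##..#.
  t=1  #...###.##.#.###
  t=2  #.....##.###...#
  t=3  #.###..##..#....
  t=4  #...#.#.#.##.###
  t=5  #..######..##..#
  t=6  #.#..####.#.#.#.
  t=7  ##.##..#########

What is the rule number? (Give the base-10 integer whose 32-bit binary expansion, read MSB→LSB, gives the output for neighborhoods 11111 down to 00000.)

  #####|#  b31=1 t=5,i=5
  ####.|#  b30=1 t=0,i=4
  ###.#|#  b29=1 t=0,i=5
  ###..|#  b28=1 t=1,i=0
  ##.##|#  b27=1 t=1,i=7
  ##.#.|#  b26=1 t=0,i=6
  ##..#|.  b25=0 t=0,i=12
  ##...|.  b24=0 t=1,i=1
  #.###|.  b23=0 t=0,i=2
  #.##.|.  b22=0 t=1,i=8
  #.#.#|#  b21=1 t=0,i=0
  #.#..|.  b20=0 t=0,i=7
  #..##|#  b19=1 t=0,i=9
  #..#.|#  b18=1 t=0,i=13
  #...#|.  b17=0 t=1,i=2
  #....|#  b16=1 t=2,i=2
  .####|.  b15=0 t=0,i=3
  .###.|.  b14=0 t=1,i=5
  .##.#|#  b13=1 t=1,i=9
  .##..|#  b12=1 t=0,i=11
  .#.##|.  b11=0 t=0,i=1
  .#.#.|#  b10=1 t=0,i=15
  .#..#|#  b9=1 t=0,i=8
  .#...|.  b8=0 t=3,i=12
  ..###|.  b7=0 t=1,i=4
  ..##.|.  b6=0 t=0,i=10
  ..#.#|#  b5=1 t=0,i=14
  ..#..|#  b4=1 t=3,i=11
  ...##|.  b3=0 t=1,i=3
  ...#.|#  b2=1 t=3,i=15
  ....#|#  b1=1 t=2,i=4
  .....|#  b0=1 t=2,i=3
  bits 11111100001011010011011000110111 = 4230821431

4230821431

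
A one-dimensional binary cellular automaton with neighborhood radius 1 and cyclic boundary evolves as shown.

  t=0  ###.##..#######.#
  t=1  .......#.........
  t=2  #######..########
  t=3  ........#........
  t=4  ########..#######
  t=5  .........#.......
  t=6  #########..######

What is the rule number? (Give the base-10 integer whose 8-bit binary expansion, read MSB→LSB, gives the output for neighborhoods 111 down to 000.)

3

  [7] ### => .  t=0,i=0
  [6] ##. => .  t=0,i=2
  [5] #.# => .  t=0,i=3
  [4] #.. => .  t=0,i=6
  [3] .## => .  t=0,i=4
  [2] .#. => .  t=1,i=7
  [1] ..# => #  t=0,i=7
  [0] ... => #  t=1,i=0
  bits 00000011 = 3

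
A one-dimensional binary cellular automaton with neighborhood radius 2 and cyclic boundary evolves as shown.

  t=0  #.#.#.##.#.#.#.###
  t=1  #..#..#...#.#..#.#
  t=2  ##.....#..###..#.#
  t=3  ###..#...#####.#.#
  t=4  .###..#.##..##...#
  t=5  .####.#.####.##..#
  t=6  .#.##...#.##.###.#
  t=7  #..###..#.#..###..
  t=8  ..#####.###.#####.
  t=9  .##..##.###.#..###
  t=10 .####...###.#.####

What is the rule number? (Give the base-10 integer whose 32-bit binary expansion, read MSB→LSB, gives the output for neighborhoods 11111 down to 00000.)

1943557546

  ##### -> .   bit 31 = 0  t=3,i=11
  ####. -> #   bit 30 = 1  t=0,i=17
  ###.# -> #   bit 29 = 1  t=0,i=0
  ###.. -> #   bit 28 = 1  t=2,i=1
  ##.## -> .   bit 27 = 0  t=5,i=12
  ##.#. -> .   bit 26 = 0  t=0,i=1
  ##..# -> #   bit 25 = 1  t=1,i=1
  ##... -> #   bit 24 = 1  t=2,i=2
  #.### -> #   bit 23 = 1  t=0,i=15
  #.##. -> #   bit 22 = 1  t=0,i=6
  #.#.# -> .   bit 21 = 0  t=0,i=2
  #.#.. -> #   bit 20 = 1  t=1,i=12
  #..## -> #   bit 19 = 1  t=2,i=9
  #..#. -> .   bit 18 = 0  t=1,i=2
  #...# -> .   bit 17 = 0  t=1,i=8
  #.... -> .   bit 16 = 0  t=2,i=3
  .#### -> .   bit 15 = 0  t=0,i=16
  .###. -> #   bit 14 = 1  t=2,i=0
  .##.# -> .   bit 13 = 0  t=0,i=7
  .##.. -> #   bit 12 = 1  t=1,i=0
  .#.## -> .   bit 11 = 0  t=0,i=5
  .#.#. -> #   bit 10 = 1  t=0,i=3
  .#..# -> .   bit 9 = 0  t=1,i=4
  .#... -> #   bit 8 = 1  t=1,i=7
  ..### -> #   bit 7 = 1  t=2,i=10
  ..##. -> .   bit 6 = 0  t=4,i=12
  ..#.# -> #   bit 5 = 1  t=1,i=10
  ..#.. -> .   bit 4 = 0  t=1,i=3
  ...## -> #   bit 3 = 1  t=3,i=8
  ...#. -> .   bit 2 = 0  t=1,i=9
  ....# -> #   bit 1 = 1  t=2,i=5
  ..... -> .   bit 0 = 0  t=2,i=4
  bits 01110011110110000101010110101010 = 1943557546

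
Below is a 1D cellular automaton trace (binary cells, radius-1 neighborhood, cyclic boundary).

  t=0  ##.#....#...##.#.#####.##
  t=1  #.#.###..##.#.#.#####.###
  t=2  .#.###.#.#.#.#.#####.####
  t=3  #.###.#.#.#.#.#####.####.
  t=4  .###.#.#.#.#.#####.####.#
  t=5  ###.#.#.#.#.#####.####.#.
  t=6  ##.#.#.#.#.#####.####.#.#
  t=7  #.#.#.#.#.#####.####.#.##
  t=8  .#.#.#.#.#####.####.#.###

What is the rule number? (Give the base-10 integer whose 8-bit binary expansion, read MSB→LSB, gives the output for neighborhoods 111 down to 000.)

185

  [7] ### => #  t=0,i=0
  [6] ##. => .  t=0,i=1
  [5] #.# => #  t=0,i=2
  [4] #.. => #  t=0,i=4
  [3] .## => #  t=0,i=12
  [2] .#. => .  t=0,i=3
  [1] ..# => .  t=0,i=7
  [0] ... => #  t=0,i=5
  bits 10111001 = 185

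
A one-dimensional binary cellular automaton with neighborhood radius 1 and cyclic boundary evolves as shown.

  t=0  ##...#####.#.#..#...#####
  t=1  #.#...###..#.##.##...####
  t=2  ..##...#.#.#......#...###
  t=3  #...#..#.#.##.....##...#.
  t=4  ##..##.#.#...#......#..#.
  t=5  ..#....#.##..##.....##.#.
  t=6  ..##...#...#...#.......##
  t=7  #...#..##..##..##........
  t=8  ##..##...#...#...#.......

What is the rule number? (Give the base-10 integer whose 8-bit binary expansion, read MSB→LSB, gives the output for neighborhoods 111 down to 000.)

  ### -> #   bit 7 = 1  t=0,i=0
  ##. -> .   bit 6 = 0  t=0,i=1
  #.# -> .   bit 5 = 0  t=0,i=10
  #.. -> #   bit 4 = 1  t=0,i=2
  .## -> .   bit 3 = 0  t=0,i=5
  .#. -> #   bit 2 = 1  t=0,i=11
  ..# -> .   bit 1 = 0  t=0,i=4
  ... -> .   bit 0 = 0  t=0,i=3
  bits 10010100 = 148

148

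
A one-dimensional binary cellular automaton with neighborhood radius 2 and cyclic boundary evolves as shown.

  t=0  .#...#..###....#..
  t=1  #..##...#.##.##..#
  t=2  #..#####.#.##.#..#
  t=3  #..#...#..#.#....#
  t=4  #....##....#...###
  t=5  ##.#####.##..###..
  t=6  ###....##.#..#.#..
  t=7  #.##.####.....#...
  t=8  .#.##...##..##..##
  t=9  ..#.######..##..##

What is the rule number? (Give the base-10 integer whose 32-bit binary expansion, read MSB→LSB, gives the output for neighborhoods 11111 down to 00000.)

956447950

  [31] ##### => .  t=2,i=5
  [30] ####. => .  t=2,i=6
  [29] ###.# => #  t=2,i=7
  [28] ###.. => #  t=0,i=10
  [27] ##.## => #  t=1,i=12
  [26] ##.#. => .  t=2,i=8
  [25] ##..# => .  t=1,i=1
  [24] ##... => #  t=0,i=11
  [23] #.### => .  t=5,i=3
  [22] #.##. => .  t=1,i=10
  [21] #.#.# => .  t=2,i=9
  [20] #.#.. => .  t=2,i=14
  [19] #..## => .  t=0,i=7
  [18] #..#. => .  t=3,i=2
  [17] #...# => #  t=0,i=3
  [16] #.... => .  t=0,i=12
  [15] .#### => .  t=2,i=4
  [14] .###. => .  t=0,i=9
  [13] .##.# => #  t=1,i=11
  [12] .##.. => #  t=1,i=0
  [11] .#.## => #  t=1,i=9
  [10] .#.#. => #  t=3,i=11
  [9] .#..# => .  t=0,i=6
  [8] .#... => .  t=0,i=2
  [7] ..### => #  t=0,i=8
  [6] ..##. => #  t=1,i=3
  [5] ..#.# => .  t=1,i=8
  [4] ..#.. => .  t=0,i=1
  [3] ...## => #  t=3,i=16
  [2] ...#. => #  t=0,i=0
  [1] ....# => #  t=0,i=13
  [0] ..... => .  t=7,i=11
  bits 00111001000000100011110011001110 = 956447950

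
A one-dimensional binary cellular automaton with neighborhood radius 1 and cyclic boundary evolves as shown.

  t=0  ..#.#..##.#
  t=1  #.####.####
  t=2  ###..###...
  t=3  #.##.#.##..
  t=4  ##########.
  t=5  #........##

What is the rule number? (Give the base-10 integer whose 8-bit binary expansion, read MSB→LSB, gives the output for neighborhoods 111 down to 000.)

124

  ### -> .   bit 7 = 0  t=1,i=3
  ##. -> #   bit 6 = 1  t=0,i=8
  #.# -> #   bit 5 = 1  t=0,i=3
  #.. -> #   bit 4 = 1  t=0,i=0
  .## -> #   bit 3 = 1  t=0,i=7
  .#. -> #   bit 2 = 1  t=0,i=2
  ..# -> .   bit 1 = 0  t=0,i=1
  ... -> .   bit 0 = 0  t=2,i=9
  bits 01111100 = 124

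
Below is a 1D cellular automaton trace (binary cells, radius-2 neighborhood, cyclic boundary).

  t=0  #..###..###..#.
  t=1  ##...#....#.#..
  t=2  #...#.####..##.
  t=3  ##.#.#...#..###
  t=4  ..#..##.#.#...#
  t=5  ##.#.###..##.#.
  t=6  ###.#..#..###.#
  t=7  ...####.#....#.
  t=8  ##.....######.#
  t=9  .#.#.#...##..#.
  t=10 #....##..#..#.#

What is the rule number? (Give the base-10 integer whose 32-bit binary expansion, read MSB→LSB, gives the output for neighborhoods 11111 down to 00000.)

2622827334

  ##### -> #   bit 31 = 1  t=3,i=14
  ####. -> .   bit 30 = 0  t=2,i=8
  ###.# -> .   bit 29 = 0  t=3,i=1
  ###.. -> #   bit 28 = 1  t=0,i=5
  ##.## -> #   bit 27 = 1  t=6,i=13
  ##.#. -> #   bit 26 = 1  t=2,i=14
  ##..# -> .   bit 25 = 0  t=0,i=6
  ##... -> .   bit 24 = 0  t=1,i=2
  #.### -> .   bit 23 = 0  t=2,i=6
  #.##. -> #   bit 22 = 1  t=5,i=0
  #.#.# -> .   bit 21 = 0  t=3,i=3
  #.#.. -> #   bit 20 = 1  t=0,i=0
  #..## -> .   bit 19 = 0  t=0,i=2
  #..#. -> #   bit 18 = 1  t=0,i=12
  #...# -> .   bit 17 = 0  t=1,i=3
  #.... -> #   bit 16 = 1  t=1,i=7
  .#### -> .   bit 15 = 0  t=2,i=7
  .###. -> .   bit 14 = 0  t=0,i=4
  .##.# -> #   bit 13 = 1  t=2,i=13
  .##.. -> .   bit 12 = 0  t=1,i=1
  .#.## -> #   bit 11 = 1  t=2,i=5
  .#.#. -> .   bit 10 = 0  t=0,i=14
  .#..# -> #   bit 9 = 1  t=0,i=1
  .#... -> #   bit 8 = 1  t=1,i=6
  ..### -> .   bit 7 = 0  t=0,i=3
  ..##. -> #   bit 6 = 1  t=1,i=0
  ..#.# -> .   bit 5 = 0  t=0,i=13
  ..#.. -> .   bit 4 = 0  t=1,i=5
  ...## -> .   bit 3 = 0  t=7,i=2
  ...#. -> #   bit 2 = 1  t=1,i=4
  ....# -> #   bit 1 = 1  t=1,i=8
  ..... -> .   bit 0 = 0  t=8,i=4
  bits 10011100010101010010101101000110 = 2622827334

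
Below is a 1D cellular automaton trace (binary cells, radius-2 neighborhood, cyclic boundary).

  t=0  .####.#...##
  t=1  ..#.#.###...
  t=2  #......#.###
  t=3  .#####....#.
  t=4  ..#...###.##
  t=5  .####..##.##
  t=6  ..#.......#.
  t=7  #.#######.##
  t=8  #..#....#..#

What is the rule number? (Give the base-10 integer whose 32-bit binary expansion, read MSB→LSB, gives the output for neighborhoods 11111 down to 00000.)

559403795

  nb #####: next=.  (t=3,i=3, bit31=0)
  nb ####.: next=.  (t=0,i=3, bit30=0)
  nb ###.#: next=#  (t=0,i=4, bit29=1)
  nb ###..: next=.  (t=1,i=8, bit28=0)
  nb ##.##: next=.  (t=0,i=0, bit27=0)
  nb ##.#.: next=.  (t=0,i=5, bit26=0)
  nb ##..#: next=.  (t=4,i=0, bit25=0)
  nb ##...: next=#  (t=1,i=9, bit24=1)
  nb #.###: next=.  (t=0,i=1, bit23=0)
  nb #.##.: next=#  (t=4,i=10, bit22=1)
  nb #.#.#: next=.  (t=1,i=4, bit21=0)
  nb #.#..: next=#  (t=0,i=6, bit20=1)
  nb #..##: next=.  (t=3,i=0, bit19=0)
  nb #..#.: next=#  (t=4,i=1, bit18=1)
  nb #...#: next=#  (t=0,i=8, bit17=1)
  nb #....: next=#  (t=1,i=10, bit16=1)
  nb .####: next=#  (t=0,i=2, bit15=1)
  nb .###.: next=#  (t=1,i=7, bit14=1)
  nb .##.#: next=.  (t=0,i=11, bit13=0)
  nb .##..: next=#  (t=4,i=11, bit12=1)
  nb .#.##: next=.  (t=1,i=5, bit11=0)
  nb .#.#.: next=.  (t=1,i=3, bit10=0)
  nb .#..#: next=#  (t=3,i=11, bit9=1)
  nb .#...: next=#  (t=0,i=7, bit8=1)
  nb ..###: next=.  (t=3,i=1, bit7=0)
  nb ..##.: next=.  (t=0,i=10, bit6=0)
  nb ..#.#: next=.  (t=1,i=2, bit5=0)
  nb ..#..: next=#  (t=3,i=10, bit4=1)
  nb ...##: next=.  (t=0,i=9, bit3=0)
  nb ...#.: next=.  (t=1,i=1, bit2=0)
  nb ....#: next=#  (t=1,i=0, bit1=1)
  nb .....: next=#  (t=1,i=11, bit0=1)
  bits 00100001010101111101001100010011 = 559403795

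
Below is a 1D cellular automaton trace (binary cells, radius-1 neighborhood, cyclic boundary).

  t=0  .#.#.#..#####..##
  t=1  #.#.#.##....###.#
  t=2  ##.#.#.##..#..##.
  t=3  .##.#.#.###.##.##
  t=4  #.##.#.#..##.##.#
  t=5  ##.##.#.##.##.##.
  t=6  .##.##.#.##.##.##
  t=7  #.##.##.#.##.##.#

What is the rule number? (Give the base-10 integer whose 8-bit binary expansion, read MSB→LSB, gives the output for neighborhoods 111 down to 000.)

  [7] ### => .  t=0,i=9
  [6] ##. => #  t=0,i=12
  [5] #.# => #  t=0,i=0
  [4] #.. => #  t=0,i=6
  [3] .## => .  t=0,i=8
  [2] .#. => .  t=0,i=1
  [1] ..# => #  t=0,i=7
  [0] ... => .  t=1,i=9
  bits 01110010 = 114

114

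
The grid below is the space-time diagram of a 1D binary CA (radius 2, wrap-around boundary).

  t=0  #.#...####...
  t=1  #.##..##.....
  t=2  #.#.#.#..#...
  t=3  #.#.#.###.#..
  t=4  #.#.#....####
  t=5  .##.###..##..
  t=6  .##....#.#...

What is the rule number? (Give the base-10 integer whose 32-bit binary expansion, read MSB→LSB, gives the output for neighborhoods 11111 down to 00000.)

  [31] ##### => .  t=4,i=11
  [30] ####. => .  t=0,i=8
  [29] ###.# => .  t=3,i=8
  [28] ###.. => .  t=0,i=9
  [27] ##.## => .  t=5,i=3
  [26] ##.#. => #  t=3,i=9
  [25] ##..# => #  t=1,i=4
  [24] ##... => .  t=0,i=10
  [23] #.### => .  t=3,i=6
  [22] #.##. => #  t=1,i=2
  [21] #.#.# => #  t=2,i=2
  [20] #.#.. => #  t=0,i=2
  [19] #..## => .  t=1,i=5
  [18] #..#. => #  t=2,i=8
  [17] #...# => .  t=0,i=4
  [16] #.... => #  t=1,i=9
  [15] .#### => #  t=0,i=7
  [14] .###. => .  t=3,i=7
  [13] .##.# => #  t=5,i=2
  [12] .##.. => .  t=1,i=3
  [11] .#.## => .  t=1,i=1
  [10] .#.#. => .  t=0,i=1
  [9] .#..# => #  t=2,i=7
  [8] .#... => #  t=0,i=3
  [7] ..### => #  t=0,i=6
  [6] ..##. => #  t=1,i=6
  [5] ..#.# => #  t=0,i=0
  [4] ..#.. => .  t=2,i=9
  [3] ...## => .  t=0,i=5
  [2] ...#. => .  t=0,i=12
  [1] ....# => .  t=1,i=11
  [0] ..... => .  t=1,i=10
  bits 00000110011101011010001111100000 = 108372960

108372960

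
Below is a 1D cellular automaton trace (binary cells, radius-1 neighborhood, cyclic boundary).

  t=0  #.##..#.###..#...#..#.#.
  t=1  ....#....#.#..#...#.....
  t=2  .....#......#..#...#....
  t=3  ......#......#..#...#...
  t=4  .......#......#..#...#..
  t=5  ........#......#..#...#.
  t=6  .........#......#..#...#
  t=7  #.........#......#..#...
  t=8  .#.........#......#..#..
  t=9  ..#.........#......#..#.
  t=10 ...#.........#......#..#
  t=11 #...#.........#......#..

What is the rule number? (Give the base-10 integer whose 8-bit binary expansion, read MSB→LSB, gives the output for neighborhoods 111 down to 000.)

144

  nb ###: next=#  (t=0,i=9, bit7=1)
  nb ##.: next=.  (t=0,i=3, bit6=0)
  nb #.#: next=.  (t=0,i=1, bit5=0)
  nb #..: next=#  (t=0,i=4, bit4=1)
  nb .##: next=.  (t=0,i=2, bit3=0)
  nb .#.: next=.  (t=0,i=0, bit2=0)
  nb ..#: next=.  (t=0,i=5, bit1=0)
  nb ...: next=.  (t=0,i=15, bit0=0)
  bits 10010000 = 144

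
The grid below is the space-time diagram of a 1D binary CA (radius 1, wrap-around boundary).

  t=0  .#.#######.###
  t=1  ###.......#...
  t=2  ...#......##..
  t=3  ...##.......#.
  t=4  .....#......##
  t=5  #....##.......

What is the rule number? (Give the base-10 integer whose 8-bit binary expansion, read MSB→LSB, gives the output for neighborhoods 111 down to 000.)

52

  ### -> .   bit 7 = 0  t=0,i=4
  ##. -> .   bit 6 = 0  t=0,i=9
  #.# -> #   bit 5 = 1  t=0,i=0
  #.. -> #   bit 4 = 1  t=1,i=3
  .## -> .   bit 3 = 0  t=0,i=3
  .#. -> #   bit 2 = 1  t=0,i=1
  ..# -> .   bit 1 = 0  t=1,i=9
  ... -> .   bit 0 = 0  t=1,i=4
  bits 00110100 = 52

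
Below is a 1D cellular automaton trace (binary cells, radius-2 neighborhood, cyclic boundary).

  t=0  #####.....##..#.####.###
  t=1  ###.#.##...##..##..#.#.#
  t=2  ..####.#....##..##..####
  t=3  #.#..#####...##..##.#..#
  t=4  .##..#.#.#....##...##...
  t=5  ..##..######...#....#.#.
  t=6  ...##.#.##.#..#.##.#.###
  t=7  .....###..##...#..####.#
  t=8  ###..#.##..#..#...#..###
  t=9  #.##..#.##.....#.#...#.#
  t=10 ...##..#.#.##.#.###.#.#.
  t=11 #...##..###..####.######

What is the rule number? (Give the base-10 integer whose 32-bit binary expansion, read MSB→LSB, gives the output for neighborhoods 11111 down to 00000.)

3065060741

  nb #####: next=#  (t=0,i=0, bit31=1)
  nb ####.: next=.  (t=0,i=3, bit30=0)
  nb ###.#: next=#  (t=0,i=19, bit29=1)
  nb ###..: next=#  (t=0,i=4, bit28=1)
  nb ##.##: next=.  (t=0,i=20, bit27=0)
  nb ##.#.: next=#  (t=1,i=3, bit26=1)
  nb ##..#: next=#  (t=0,i=12, bit25=1)
  nb ##...: next=.  (t=0,i=5, bit24=0)
  nb #.###: next=#  (t=0,i=16, bit23=1)
  nb #.##.: next=.  (t=1,i=6, bit22=0)
  nb #.#.#: next=#  (t=1,i=4, bit21=1)
  nb #.#..: next=#  (t=2,i=7, bit20=1)
  nb #..##: next=.  (t=1,i=14, bit19=0)
  nb #..#.: next=.  (t=0,i=13, bit18=0)
  nb #...#: next=.  (t=1,i=9, bit17=0)
  nb #....: next=#  (t=0,i=6, bit16=1)
  nb .####: next=.  (t=0,i=17, bit15=0)
  nb .###.: next=.  (t=6,i=22, bit14=0)
  nb .##.#: next=.  (t=3,i=0, bit13=0)
  nb .##..: next=#  (t=0,i=11, bit12=1)
  nb .#.##: next=#  (t=0,i=15, bit11=1)
  nb .#.#.: next=#  (t=1,i=20, bit10=1)
  nb .#..#: next=.  (t=3,i=3, bit9=0)
  nb .#...: next=#  (t=2,i=8, bit8=1)
  nb ..###: next=#  (t=2,i=2, bit7=1)
  nb ..##.: next=.  (t=0,i=10, bit6=0)
  nb ..#.#: next=.  (t=0,i=14, bit5=0)
  nb ..#..: next=.  (t=5,i=15, bit4=0)
  nb ...##: next=.  (t=0,i=9, bit3=0)
  nb ...#.: next=#  (t=5,i=14, bit2=1)
  nb ....#: next=.  (t=0,i=8, bit1=0)
  nb .....: next=#  (t=0,i=7, bit0=1)
  bits 10110110101100010001110110000101 = 3065060741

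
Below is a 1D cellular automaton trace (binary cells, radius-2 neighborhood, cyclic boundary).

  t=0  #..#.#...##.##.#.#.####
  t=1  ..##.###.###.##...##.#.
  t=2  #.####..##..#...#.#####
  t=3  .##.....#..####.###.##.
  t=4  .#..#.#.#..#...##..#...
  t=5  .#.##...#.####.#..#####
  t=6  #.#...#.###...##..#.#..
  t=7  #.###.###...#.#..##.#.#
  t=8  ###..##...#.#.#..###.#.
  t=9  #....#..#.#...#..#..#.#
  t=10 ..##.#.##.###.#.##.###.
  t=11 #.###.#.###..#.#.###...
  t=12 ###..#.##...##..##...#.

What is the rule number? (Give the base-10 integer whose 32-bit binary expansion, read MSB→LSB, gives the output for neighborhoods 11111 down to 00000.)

2358716914

  [31] ##### => #  t=0,i=21
  [30] ####. => .  t=0,i=22
  [29] ###.# => .  t=1,i=7
  [28] ###.. => .  t=0,i=0
  [27] ##.## => #  t=0,i=11
  [26] ##.#. => #  t=0,i=14
  [25] ##..# => .  t=0,i=1
  [24] ##... => .  t=1,i=15
  [23] #.### => #  t=0,i=19
  [22] #.##. => .  t=0,i=12
  [21] #.#.# => .  t=0,i=15
  [20] #.#.. => #  t=0,i=5
  [19] #..## => .  t=2,i=7
  [18] #..#. => #  t=0,i=2
  [17] #...# => #  t=0,i=7
  [16] #.... => #  t=3,i=4
  [15] .#### => .  t=0,i=20
  [14] .###. => .  t=1,i=6
  [13] .##.# => #  t=0,i=10
  [12] .##.. => .  t=1,i=14
  [11] .#.## => #  t=0,i=18
  [10] .#.#. => .  t=0,i=4
  [9] .#..# => .  t=3,i=9
  [8] .#... => #  t=0,i=6
  [7] ..### => #  t=3,i=11
  [6] ..##. => #  t=0,i=9
  [5] ..#.# => #  t=0,i=3
  [4] ..#.. => #  t=2,i=12
  [3] ...## => .  t=0,i=8
  [2] ...#. => .  t=2,i=15
  [1] ....# => #  t=3,i=6
  [0] ..... => .  t=3,i=5
  bits 10001100100101110010100111110010 = 2358716914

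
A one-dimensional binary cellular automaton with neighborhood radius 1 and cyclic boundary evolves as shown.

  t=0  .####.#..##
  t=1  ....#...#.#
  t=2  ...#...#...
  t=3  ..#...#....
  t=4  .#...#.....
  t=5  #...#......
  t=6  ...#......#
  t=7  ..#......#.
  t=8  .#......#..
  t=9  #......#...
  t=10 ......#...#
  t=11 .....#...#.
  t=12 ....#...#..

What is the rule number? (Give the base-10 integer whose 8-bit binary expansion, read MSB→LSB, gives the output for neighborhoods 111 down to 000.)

  [7] ### => .  t=0,i=2
  [6] ##. => #  t=0,i=4
  [5] #.# => .  t=0,i=0
  [4] #.. => .  t=0,i=7
  [3] .## => .  t=0,i=1
  [2] .#. => .  t=0,i=6
  [1] ..# => #  t=0,i=8
  [0] ... => .  t=1,i=1
  bits 01000010 = 66

66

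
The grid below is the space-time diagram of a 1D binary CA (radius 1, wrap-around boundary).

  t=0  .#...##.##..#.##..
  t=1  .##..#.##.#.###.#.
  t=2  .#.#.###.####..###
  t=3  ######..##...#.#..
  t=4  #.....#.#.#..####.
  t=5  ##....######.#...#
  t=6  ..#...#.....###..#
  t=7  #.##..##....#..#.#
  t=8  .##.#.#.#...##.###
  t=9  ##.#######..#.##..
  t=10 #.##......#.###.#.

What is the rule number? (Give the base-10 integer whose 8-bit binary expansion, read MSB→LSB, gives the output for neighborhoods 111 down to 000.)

  nb ###: next=.  (t=1,i=13, bit7=0)
  nb ##.: next=.  (t=0,i=6, bit6=0)
  nb #.#: next=#  (t=0,i=7, bit5=1)
  nb #..: next=#  (t=0,i=2, bit4=1)
  nb .##: next=#  (t=0,i=5, bit3=1)
  nb .#.: next=#  (t=0,i=1, bit2=1)
  nb ..#: next=.  (t=0,i=0, bit1=0)
  nb ...: next=.  (t=0,i=3, bit0=0)
  bits 00111100 = 60

60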